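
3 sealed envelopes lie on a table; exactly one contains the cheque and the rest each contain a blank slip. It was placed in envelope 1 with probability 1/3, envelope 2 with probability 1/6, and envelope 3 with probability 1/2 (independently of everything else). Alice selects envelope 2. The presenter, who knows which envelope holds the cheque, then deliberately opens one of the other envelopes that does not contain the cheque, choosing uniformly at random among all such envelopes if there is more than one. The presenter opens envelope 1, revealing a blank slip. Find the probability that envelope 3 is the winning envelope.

6/7

Consider each possible location of the cheque in turn.
If it is in envelope 1 (prior 1/3): the presenter opened envelope 1, so this case is ruled out; weight (1/3)·0 = 0.
If it is in envelope 2 (prior 1/6): the presenter has 2 equally likely choices, so probability 1/2; weight (1/6)·(1/2) = 1/12.
If it is in envelope 3 (prior 1/2): the presenter has no choice, probability 1; weight (1/2)·1 = 1/2.
The weights sum to 7/12.
So P(the cheque in envelope 3 | the presenter opened envelope 1) = (1/2) / (7/12) = 6/7.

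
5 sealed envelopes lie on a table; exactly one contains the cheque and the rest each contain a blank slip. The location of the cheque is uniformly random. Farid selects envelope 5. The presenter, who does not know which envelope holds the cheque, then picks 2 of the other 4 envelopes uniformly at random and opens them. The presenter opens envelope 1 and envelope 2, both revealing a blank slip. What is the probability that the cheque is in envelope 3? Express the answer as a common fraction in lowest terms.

1/3

Because the presenter chose which envelopes to open without knowing where the cheque is, the choice is independent of the prize location. Learning that none of the 2 opened envelopes holds the cheque simply rules out those 2 locations and leaves the remaining 3 envelopes still equally likely by symmetry.
So P(the cheque in envelope 3) = 1/3.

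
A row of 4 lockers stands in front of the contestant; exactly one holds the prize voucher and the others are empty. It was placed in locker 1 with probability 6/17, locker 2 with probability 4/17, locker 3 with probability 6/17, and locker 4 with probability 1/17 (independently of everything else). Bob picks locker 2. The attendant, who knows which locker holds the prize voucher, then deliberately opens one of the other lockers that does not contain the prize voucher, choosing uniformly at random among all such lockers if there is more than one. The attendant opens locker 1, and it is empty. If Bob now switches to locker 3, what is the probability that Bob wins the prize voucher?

18/29

Consider each possible location of the prize voucher in turn.
If it is in locker 1 (prior 6/17): the attendant opened locker 1, so this case is ruled out; weight (6/17)·0 = 0.
If it is in locker 2 (prior 4/17): the attendant has 3 equally likely choices, so probability 1/3; weight (4/17)·(1/3) = 4/51.
If it is in locker 3 (prior 6/17): the attendant has 2 equally likely choices, so probability 1/2; weight (6/17)·(1/2) = 3/17.
If it is in locker 4 (prior 1/17): the attendant has 2 equally likely choices, so probability 1/2; weight (1/17)·(1/2) = 1/34.
The weights sum to 29/102.
So P(the prize voucher in locker 3 | the attendant opened locker 1) = (3/17) / (29/102) = 18/29.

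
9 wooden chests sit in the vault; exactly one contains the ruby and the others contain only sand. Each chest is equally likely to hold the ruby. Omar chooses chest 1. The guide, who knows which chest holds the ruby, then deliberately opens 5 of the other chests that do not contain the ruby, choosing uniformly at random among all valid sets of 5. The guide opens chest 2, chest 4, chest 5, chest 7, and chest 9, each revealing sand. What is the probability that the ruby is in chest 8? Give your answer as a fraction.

8/27

Consider each possible location of the ruby in turn.
If it is in chest 1 (prior 1/9): the guide has 56 equally likely choices, so probability 1/56; weight (1/9)·(1/56) = 1/504.
If it is in any of chests 2, 4, 5, 7, and 9 (prior 1/9 each): that chest was opened and seen not to hold the prize — ruled out; weight (1/9)·0 = 0 each.
If it is in any of chests 3, 6, and 8 (prior 1/9 each): the guide has 21 equally likely choices, so probability 1/21; weight (1/9)·(1/21) = 1/189 each.
The weights sum to 1/56.
So P(the ruby in chest 8 | the guide opened chest 2, chest 4, chest 5, chest 7, and chest 9) = (1/189) / (1/56) = 8/27.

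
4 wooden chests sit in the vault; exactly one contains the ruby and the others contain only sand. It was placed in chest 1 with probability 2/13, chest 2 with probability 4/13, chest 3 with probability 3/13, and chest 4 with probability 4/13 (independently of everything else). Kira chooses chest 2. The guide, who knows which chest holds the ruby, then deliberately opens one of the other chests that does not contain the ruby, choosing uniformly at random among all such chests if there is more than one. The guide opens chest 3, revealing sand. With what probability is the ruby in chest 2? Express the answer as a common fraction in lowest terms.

4/13

Apply Bayes' rule, conditioning on where the ruby actually is.
If it is in chest 1 (prior 2/13): the guide has 2 equally likely choices, so probability 1/2; weight (2/13)·(1/2) = 1/13.
If it is in chest 2 (prior 4/13): the guide has 3 equally likely choices, so probability 1/3; weight (4/13)·(1/3) = 4/39.
If it is in chest 3 (prior 3/13): the guide opened chest 3, so this case is ruled out; weight (3/13)·0 = 0.
If it is in chest 4 (prior 4/13): the guide has 2 equally likely choices, so probability 1/2; weight (4/13)·(1/2) = 2/13.
The weights sum to 1/3.
So P(the ruby in chest 2 | the guide opened chest 3) = (4/39) / (1/3) = 4/13.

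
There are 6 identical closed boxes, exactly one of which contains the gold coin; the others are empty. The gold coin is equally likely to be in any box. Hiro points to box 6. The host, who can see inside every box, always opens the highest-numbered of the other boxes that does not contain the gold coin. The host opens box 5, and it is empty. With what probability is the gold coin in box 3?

Condition on the true location of the gold coin.
If it is in any of boxes 1, 2, 3, 4, and 6 (prior 1/6 each): box 5 is the highest-numbered option available, probability 1; weight (1/6)·1 = 1/6 each.
If it is in box 5 (prior 1/6): the host opened box 5, so this case is ruled out; weight (1/6)·0 = 0.
The weights sum to 5/6.
So P(the gold coin in box 3 | the host opened box 5) = (1/6) / (5/6) = 1/5.

1/5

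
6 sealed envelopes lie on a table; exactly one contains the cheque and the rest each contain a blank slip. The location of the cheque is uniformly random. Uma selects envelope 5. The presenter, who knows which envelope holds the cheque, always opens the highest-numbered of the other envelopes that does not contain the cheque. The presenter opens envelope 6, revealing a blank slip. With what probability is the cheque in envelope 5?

1/5

Consider each possible location of the cheque in turn.
If it is in any of envelopes 1, 2, 3, 4, and 5 (prior 1/6 each): envelope 6 is the highest-numbered option available, probability 1; weight (1/6)·1 = 1/6 each.
If it is in envelope 6 (prior 1/6): the presenter opened envelope 6, so this case is ruled out; weight (1/6)·0 = 0.
The weights sum to 5/6.
So P(the cheque in envelope 5 | the presenter opened envelope 6) = (1/6) / (5/6) = 1/5.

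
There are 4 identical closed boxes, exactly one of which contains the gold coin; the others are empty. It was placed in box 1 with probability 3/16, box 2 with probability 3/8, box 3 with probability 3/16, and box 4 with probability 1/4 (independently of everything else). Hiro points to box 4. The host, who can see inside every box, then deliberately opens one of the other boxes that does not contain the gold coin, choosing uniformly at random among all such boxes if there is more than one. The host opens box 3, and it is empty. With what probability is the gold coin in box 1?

9/35

Apply Bayes' rule, conditioning on where the gold coin actually is.
If it is in box 1 (prior 3/16): the host has 2 equally likely choices, so probability 1/2; weight (3/16)·(1/2) = 3/32.
If it is in box 2 (prior 3/8): the host has 2 equally likely choices, so probability 1/2; weight (3/8)·(1/2) = 3/16.
If it is in box 3 (prior 3/16): the host opened box 3, so this case is ruled out; weight (3/16)·0 = 0.
If it is in box 4 (prior 1/4): the host has 3 equally likely choices, so probability 1/3; weight (1/4)·(1/3) = 1/12.
The weights sum to 35/96.
So P(the gold coin in box 1 | the host opened box 3) = (3/32) / (35/96) = 9/35.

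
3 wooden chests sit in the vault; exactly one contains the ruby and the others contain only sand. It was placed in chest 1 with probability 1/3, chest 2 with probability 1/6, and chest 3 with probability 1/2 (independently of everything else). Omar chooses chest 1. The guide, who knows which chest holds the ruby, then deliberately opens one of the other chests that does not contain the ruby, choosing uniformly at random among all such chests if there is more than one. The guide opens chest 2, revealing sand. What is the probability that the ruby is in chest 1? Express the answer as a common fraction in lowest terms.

1/4

Consider each possible location of the ruby in turn.
If it is in chest 1 (prior 1/3): the guide has 2 equally likely choices, so probability 1/2; weight (1/3)·(1/2) = 1/6.
If it is in chest 2 (prior 1/6): the guide opened chest 2, so this case is ruled out; weight (1/6)·0 = 0.
If it is in chest 3 (prior 1/2): the guide has no choice, probability 1; weight (1/2)·1 = 1/2.
The weights sum to 2/3.
So P(the ruby in chest 1 | the guide opened chest 2) = (1/6) / (2/3) = 1/4.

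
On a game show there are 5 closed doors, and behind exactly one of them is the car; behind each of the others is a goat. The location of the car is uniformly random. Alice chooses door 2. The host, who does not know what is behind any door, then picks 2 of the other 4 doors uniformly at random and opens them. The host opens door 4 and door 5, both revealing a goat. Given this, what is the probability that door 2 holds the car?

1/3

Because the host chose which doors to open without knowing where the car is, the choice is independent of the prize location. Learning that none of the 2 opened doors holds the car simply rules out those 2 locations and leaves the remaining 3 doors still equally likely by symmetry.
So P(the car behind door 2) = 1/3.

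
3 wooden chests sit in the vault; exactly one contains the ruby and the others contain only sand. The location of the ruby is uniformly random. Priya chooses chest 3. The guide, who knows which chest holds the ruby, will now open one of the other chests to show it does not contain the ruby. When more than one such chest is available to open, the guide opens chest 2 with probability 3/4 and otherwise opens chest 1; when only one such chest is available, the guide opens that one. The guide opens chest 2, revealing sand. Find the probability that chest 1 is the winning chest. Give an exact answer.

Condition on the true location of the ruby.
If it is in chest 1 (prior 1/3): only chest 2 is available, probability 1; weight (1/3)·1 = 1/3.
If it is in chest 2 (prior 1/3): the guide opened chest 2, so this case is ruled out; weight (1/3)·0 = 0.
If it is in chest 3 (prior 1/3): chest 2 is available, opened with probability 3/4; weight (1/3)·(3/4) = 1/4.
The weights sum to 7/12.
So P(the ruby in chest 1 | the guide opened chest 2) = (1/3) / (7/12) = 4/7.

4/7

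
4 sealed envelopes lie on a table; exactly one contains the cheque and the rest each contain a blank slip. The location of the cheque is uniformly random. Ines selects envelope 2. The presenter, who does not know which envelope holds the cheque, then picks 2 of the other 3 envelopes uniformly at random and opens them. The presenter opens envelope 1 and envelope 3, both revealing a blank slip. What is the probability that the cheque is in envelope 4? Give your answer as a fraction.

1/2

Condition on the true location of the cheque.
If it is in either of envelopes 1 and 3 (prior 1/4 each): that envelope was opened and seen not to hold the prize — ruled out; weight (1/4)·0 = 0 each.
If it is in either of envelopes 2 and 4 (prior 1/4 each): the presenter picks exactly this set with probability 1/3 regardless, and none is the prize; weight (1/4)·(1/3) = 1/12 each.
The weights sum to 1/6.
So P(the cheque in envelope 4 | the presenter opened envelope 1 and envelope 3) = (1/12) / (1/6) = 1/2.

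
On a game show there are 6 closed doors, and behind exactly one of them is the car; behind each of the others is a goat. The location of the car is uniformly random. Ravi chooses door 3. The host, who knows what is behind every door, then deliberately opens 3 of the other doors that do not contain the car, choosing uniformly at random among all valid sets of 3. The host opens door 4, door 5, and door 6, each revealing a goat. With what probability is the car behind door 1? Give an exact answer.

Consider each possible location of the car in turn.
If it is behind either of doors 1 and 2 (prior 1/6 each): the host has 4 equally likely choices, so probability 1/4; weight (1/6)·(1/4) = 1/24 each.
If it is behind door 3 (prior 1/6): the host has 10 equally likely choices, so probability 1/10; weight (1/6)·(1/10) = 1/60.
If it is behind any of doors 4, 5, and 6 (prior 1/6 each): that door was opened and seen not to hold the prize — ruled out; weight (1/6)·0 = 0 each.
The weights sum to 1/10.
So P(the car behind door 1 | the host opened door 4, door 5, and door 6) = (1/24) / (1/10) = 5/12.

5/12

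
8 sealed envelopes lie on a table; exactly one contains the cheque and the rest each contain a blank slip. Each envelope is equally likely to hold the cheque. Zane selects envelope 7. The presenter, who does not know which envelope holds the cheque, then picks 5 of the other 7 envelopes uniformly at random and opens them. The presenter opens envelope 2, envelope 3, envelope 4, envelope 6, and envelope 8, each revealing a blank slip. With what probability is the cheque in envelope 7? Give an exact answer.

1/3

Apply Bayes' rule, conditioning on where the cheque actually is.
If it is in any of envelopes 1, 5, and 7 (prior 1/8 each): the presenter picks exactly this set with probability 1/21 regardless, and none is the prize; weight (1/8)·(1/21) = 1/168 each.
If it is in any of envelopes 2, 3, 4, 6, and 8 (prior 1/8 each): that envelope was opened and seen not to hold the prize — ruled out; weight (1/8)·0 = 0 each.
The weights sum to 1/56.
So P(the cheque in envelope 7 | the presenter opened envelope 2, envelope 3, envelope 4, envelope 6, and envelope 8) = (1/168) / (1/56) = 1/3.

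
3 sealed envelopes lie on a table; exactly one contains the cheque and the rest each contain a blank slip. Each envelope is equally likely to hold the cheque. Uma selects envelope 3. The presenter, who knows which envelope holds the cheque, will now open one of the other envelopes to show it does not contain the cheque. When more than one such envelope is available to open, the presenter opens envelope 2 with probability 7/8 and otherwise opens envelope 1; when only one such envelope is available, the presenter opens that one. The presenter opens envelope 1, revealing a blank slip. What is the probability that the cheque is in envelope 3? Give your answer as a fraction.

1/9

Condition on the true location of the cheque.
If it is in envelope 1 (prior 1/3): the presenter opened envelope 1, so this case is ruled out; weight (1/3)·0 = 0.
If it is in envelope 2 (prior 1/3): only envelope 1 is available, probability 1; weight (1/3)·1 = 1/3.
If it is in envelope 3 (prior 1/3): envelope 2 is available but not opened, probability 1/8; weight (1/3)·(1/8) = 1/24.
The weights sum to 3/8.
So P(the cheque in envelope 3 | the presenter opened envelope 1) = (1/24) / (3/8) = 1/9.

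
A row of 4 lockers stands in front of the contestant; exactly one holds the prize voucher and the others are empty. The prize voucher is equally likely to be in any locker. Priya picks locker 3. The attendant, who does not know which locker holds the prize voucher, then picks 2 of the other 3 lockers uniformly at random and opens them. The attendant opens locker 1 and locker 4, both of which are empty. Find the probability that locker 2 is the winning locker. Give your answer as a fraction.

1/2

Because the attendant chose which lockers to open without knowing where the prize voucher is, the choice is independent of the prize location. Learning that none of the 2 opened lockers holds the prize voucher simply rules out those 2 locations and leaves the remaining 2 lockers still equally likely by symmetry.
So P(the prize voucher in locker 2) = 1/2.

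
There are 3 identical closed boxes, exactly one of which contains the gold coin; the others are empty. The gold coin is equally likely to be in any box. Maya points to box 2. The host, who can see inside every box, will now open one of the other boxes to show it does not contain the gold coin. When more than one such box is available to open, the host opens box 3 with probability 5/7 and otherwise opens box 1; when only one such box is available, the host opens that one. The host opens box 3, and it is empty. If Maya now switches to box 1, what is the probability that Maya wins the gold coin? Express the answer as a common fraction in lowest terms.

7/12

Apply Bayes' rule, conditioning on where the gold coin actually is.
If it is in box 1 (prior 1/3): only box 3 is available, probability 1; weight (1/3)·1 = 1/3.
If it is in box 2 (prior 1/3): box 3 is available, opened with probability 5/7; weight (1/3)·(5/7) = 5/21.
If it is in box 3 (prior 1/3): the host opened box 3, so this case is ruled out; weight (1/3)·0 = 0.
The weights sum to 4/7.
So P(the gold coin in box 1 | the host opened box 3) = (1/3) / (4/7) = 7/12.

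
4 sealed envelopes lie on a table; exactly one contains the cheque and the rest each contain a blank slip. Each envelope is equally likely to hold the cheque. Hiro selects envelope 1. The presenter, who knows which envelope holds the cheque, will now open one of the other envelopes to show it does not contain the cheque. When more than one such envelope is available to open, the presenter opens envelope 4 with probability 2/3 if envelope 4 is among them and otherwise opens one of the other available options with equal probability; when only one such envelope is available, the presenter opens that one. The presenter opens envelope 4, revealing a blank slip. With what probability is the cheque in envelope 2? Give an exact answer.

Consider each possible location of the cheque in turn.
If it is in any of envelopes 1, 2, and 3 (prior 1/4 each): envelope 4 is available, opened with probability 2/3; weight (1/4)·(2/3) = 1/6 each.
If it is in envelope 4 (prior 1/4): the presenter opened envelope 4, so this case is ruled out; weight (1/4)·0 = 0.
The weights sum to 1/2.
So P(the cheque in envelope 2 | the presenter opened envelope 4) = (1/6) / (1/2) = 1/3.

1/3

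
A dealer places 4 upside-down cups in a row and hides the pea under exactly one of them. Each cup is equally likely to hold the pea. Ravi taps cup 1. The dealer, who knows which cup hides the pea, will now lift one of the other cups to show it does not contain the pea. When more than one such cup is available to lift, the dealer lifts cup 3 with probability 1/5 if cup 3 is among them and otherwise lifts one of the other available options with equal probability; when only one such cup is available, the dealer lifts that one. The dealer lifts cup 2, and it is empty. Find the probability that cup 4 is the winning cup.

8/17

Consider each possible location of the pea in turn.
If it is under cup 1 (prior 1/4): cup 3 is available but not opened; cup 2 gets probability (1 − 1/5)/2 = 2/5; weight (1/4)·(2/5) = 1/10.
If it is under cup 2 (prior 1/4): the dealer opened cup 2, so this case is ruled out; weight (1/4)·0 = 0.
If it is under cup 3 (prior 1/4): cup 3 holds the prize so is unavailable; the dealer chooses uniformly among the 2 others, probability 1/2; weight (1/4)·(1/2) = 1/8.
If it is under cup 4 (prior 1/4): cup 3 is available but not opened, probability 4/5; weight (1/4)·(4/5) = 1/5.
The weights sum to 17/40.
So P(the pea under cup 4 | the dealer opened cup 2) = (1/5) / (17/40) = 8/17.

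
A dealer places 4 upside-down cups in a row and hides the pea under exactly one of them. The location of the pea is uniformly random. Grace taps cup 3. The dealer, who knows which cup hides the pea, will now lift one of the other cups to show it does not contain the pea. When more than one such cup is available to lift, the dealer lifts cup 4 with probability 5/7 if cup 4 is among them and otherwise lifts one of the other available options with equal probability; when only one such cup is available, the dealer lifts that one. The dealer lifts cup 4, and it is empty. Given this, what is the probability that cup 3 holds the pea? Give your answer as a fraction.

1/3

Condition on the true location of the pea.
If it is under any of cups 1, 2, and 3 (prior 1/4 each): cup 4 is available, opened with probability 5/7; weight (1/4)·(5/7) = 5/28 each.
If it is under cup 4 (prior 1/4): the dealer opened cup 4, so this case is ruled out; weight (1/4)·0 = 0.
The weights sum to 15/28.
So P(the pea under cup 3 | the dealer opened cup 4) = (5/28) / (15/28) = 1/3.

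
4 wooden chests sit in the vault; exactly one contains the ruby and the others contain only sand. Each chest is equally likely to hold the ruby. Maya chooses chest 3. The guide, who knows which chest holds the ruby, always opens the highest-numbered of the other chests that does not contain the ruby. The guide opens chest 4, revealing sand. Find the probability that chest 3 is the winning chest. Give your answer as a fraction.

1/3

Condition on the true location of the ruby.
If it is in any of chests 1, 2, and 3 (prior 1/4 each): chest 4 is the highest-numbered option available, probability 1; weight (1/4)·1 = 1/4 each.
If it is in chest 4 (prior 1/4): the guide opened chest 4, so this case is ruled out; weight (1/4)·0 = 0.
The weights sum to 3/4.
So P(the ruby in chest 3 | the guide opened chest 4) = (1/4) / (3/4) = 1/3.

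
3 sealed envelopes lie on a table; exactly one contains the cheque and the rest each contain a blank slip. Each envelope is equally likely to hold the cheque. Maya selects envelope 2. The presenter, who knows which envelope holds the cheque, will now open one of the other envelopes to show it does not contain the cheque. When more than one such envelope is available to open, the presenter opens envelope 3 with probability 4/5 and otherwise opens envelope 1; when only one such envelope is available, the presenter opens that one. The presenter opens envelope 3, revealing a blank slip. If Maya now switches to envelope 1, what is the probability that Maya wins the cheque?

Consider each possible location of the cheque in turn.
If it is in envelope 1 (prior 1/3): only envelope 3 is available, probability 1; weight (1/3)·1 = 1/3.
If it is in envelope 2 (prior 1/3): envelope 3 is available, opened with probability 4/5; weight (1/3)·(4/5) = 4/15.
If it is in envelope 3 (prior 1/3): the presenter opened envelope 3, so this case is ruled out; weight (1/3)·0 = 0.
The weights sum to 3/5.
So P(the cheque in envelope 1 | the presenter opened envelope 3) = (1/3) / (3/5) = 5/9.

5/9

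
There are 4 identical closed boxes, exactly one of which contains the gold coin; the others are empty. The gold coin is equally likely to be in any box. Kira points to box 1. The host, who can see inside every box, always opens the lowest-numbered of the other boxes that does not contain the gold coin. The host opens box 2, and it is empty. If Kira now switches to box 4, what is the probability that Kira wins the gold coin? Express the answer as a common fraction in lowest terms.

Consider each possible location of the gold coin in turn.
If it is in any of boxes 1, 3, and 4 (prior 1/4 each): box 2 is the lowest-numbered option available, probability 1; weight (1/4)·1 = 1/4 each.
If it is in box 2 (prior 1/4): the host opened box 2, so this case is ruled out; weight (1/4)·0 = 0.
The weights sum to 3/4.
So P(the gold coin in box 4 | the host opened box 2) = (1/4) / (3/4) = 1/3.

1/3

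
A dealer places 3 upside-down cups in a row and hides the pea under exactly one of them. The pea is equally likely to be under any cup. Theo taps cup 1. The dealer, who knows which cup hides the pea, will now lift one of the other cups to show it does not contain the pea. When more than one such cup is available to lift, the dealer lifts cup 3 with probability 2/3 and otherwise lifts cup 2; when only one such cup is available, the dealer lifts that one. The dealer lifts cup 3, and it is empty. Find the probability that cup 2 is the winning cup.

Apply Bayes' rule, conditioning on where the pea actually is.
If it is under cup 1 (prior 1/3): cup 3 is available, opened with probability 2/3; weight (1/3)·(2/3) = 2/9.
If it is under cup 2 (prior 1/3): only cup 3 is available, probability 1; weight (1/3)·1 = 1/3.
If it is under cup 3 (prior 1/3): the dealer opened cup 3, so this case is ruled out; weight (1/3)·0 = 0.
The weights sum to 5/9.
So P(the pea under cup 2 | the dealer opened cup 3) = (1/3) / (5/9) = 3/5.

3/5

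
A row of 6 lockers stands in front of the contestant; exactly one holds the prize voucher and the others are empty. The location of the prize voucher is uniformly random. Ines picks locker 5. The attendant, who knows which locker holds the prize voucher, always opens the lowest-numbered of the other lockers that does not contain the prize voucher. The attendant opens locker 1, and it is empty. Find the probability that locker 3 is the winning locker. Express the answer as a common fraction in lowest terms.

1/5

Condition on the true location of the prize voucher.
If it is in locker 1 (prior 1/6): the attendant opened locker 1, so this case is ruled out; weight (1/6)·0 = 0.
If it is in any of lockers 2, 3, 4, 5, and 6 (prior 1/6 each): locker 1 is the lowest-numbered option available, probability 1; weight (1/6)·1 = 1/6 each.
The weights sum to 5/6.
So P(the prize voucher in locker 3 | the attendant opened locker 1) = (1/6) / (5/6) = 1/5.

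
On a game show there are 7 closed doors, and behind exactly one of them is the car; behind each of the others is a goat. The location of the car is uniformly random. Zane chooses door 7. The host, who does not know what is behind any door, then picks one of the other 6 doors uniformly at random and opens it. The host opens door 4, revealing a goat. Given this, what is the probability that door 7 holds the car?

Consider each possible location of the car in turn.
If it is behind any of doors 1, 2, 3, 5, 6, and 7 (prior 1/7 each): the host picks door 4 with probability 1/6 regardless, and it is not the prize; weight (1/7)·(1/6) = 1/42 each.
If it is behind door 4 (prior 1/7): the host opened door 4, so this case is ruled out; weight (1/7)·0 = 0.
The weights sum to 1/7.
So P(the car behind door 7 | the host opened door 4) = (1/42) / (1/7) = 1/6.

1/6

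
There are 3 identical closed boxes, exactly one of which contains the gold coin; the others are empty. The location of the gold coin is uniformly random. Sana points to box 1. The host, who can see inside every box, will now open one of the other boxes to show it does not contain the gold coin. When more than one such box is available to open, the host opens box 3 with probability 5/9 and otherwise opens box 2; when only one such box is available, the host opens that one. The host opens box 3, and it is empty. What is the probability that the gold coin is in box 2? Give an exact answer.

9/14

Apply Bayes' rule, conditioning on where the gold coin actually is.
If it is in box 1 (prior 1/3): box 3 is available, opened with probability 5/9; weight (1/3)·(5/9) = 5/27.
If it is in box 2 (prior 1/3): only box 3 is available, probability 1; weight (1/3)·1 = 1/3.
If it is in box 3 (prior 1/3): the host opened box 3, so this case is ruled out; weight (1/3)·0 = 0.
The weights sum to 14/27.
So P(the gold coin in box 2 | the host opened box 3) = (1/3) / (14/27) = 9/14.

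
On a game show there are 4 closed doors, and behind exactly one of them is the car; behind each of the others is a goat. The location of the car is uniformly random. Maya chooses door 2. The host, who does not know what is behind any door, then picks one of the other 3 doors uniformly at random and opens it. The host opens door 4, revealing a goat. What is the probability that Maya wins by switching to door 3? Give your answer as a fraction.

Because the host chose which door to open without knowing where the car is, the choice is independent of the prize location. Learning that door 4 does not hold the car simply rules out that one location and leaves the remaining 3 doors still equally likely by symmetry.
So P(the car behind door 3) = 1/3.

1/3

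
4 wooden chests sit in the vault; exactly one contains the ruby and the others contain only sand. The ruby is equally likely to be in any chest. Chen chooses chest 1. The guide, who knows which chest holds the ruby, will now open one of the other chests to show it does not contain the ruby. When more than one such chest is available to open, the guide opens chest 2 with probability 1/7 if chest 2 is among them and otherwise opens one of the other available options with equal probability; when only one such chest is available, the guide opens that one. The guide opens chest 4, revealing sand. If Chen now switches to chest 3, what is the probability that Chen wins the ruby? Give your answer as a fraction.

12/25

Condition on the true location of the ruby.
If it is in chest 1 (prior 1/4): chest 2 is available but not opened; chest 4 gets probability (1 − 1/7)/2 = 3/7; weight (1/4)·(3/7) = 3/28.
If it is in chest 2 (prior 1/4): chest 2 holds the prize so is unavailable; the guide chooses uniformly among the 2 others, probability 1/2; weight (1/4)·(1/2) = 1/8.
If it is in chest 3 (prior 1/4): chest 2 is available but not opened, probability 6/7; weight (1/4)·(6/7) = 3/14.
If it is in chest 4 (prior 1/4): the guide opened chest 4, so this case is ruled out; weight (1/4)·0 = 0.
The weights sum to 25/56.
So P(the ruby in chest 3 | the guide opened chest 4) = (3/14) / (25/56) = 12/25.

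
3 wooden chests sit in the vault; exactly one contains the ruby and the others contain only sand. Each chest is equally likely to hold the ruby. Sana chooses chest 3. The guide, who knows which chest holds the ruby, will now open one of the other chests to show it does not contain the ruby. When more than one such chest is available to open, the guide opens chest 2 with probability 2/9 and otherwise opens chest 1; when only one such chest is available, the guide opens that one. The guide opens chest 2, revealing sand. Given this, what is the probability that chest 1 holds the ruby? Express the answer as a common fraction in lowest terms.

9/11

Apply Bayes' rule, conditioning on where the ruby actually is.
If it is in chest 1 (prior 1/3): only chest 2 is available, probability 1; weight (1/3)·1 = 1/3.
If it is in chest 2 (prior 1/3): the guide opened chest 2, so this case is ruled out; weight (1/3)·0 = 0.
If it is in chest 3 (prior 1/3): chest 2 is available, opened with probability 2/9; weight (1/3)·(2/9) = 2/27.
The weights sum to 11/27.
So P(the ruby in chest 1 | the guide opened chest 2) = (1/3) / (11/27) = 9/11.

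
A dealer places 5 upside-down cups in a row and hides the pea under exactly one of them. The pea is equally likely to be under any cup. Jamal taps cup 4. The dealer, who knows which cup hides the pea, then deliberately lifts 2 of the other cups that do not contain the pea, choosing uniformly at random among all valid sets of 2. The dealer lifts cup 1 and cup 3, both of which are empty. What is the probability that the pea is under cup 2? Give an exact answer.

2/5

Consider each possible location of the pea in turn.
If it is under either of cups 1 and 3 (prior 1/5 each): that cup was opened and seen not to hold the prize — ruled out; weight (1/5)·0 = 0 each.
If it is under either of cups 2 and 5 (prior 1/5 each): the dealer has 3 equally likely choices, so probability 1/3; weight (1/5)·(1/3) = 1/15 each.
If it is under cup 4 (prior 1/5): the dealer has 6 equally likely choices, so probability 1/6; weight (1/5)·(1/6) = 1/30.
The weights sum to 1/6.
So P(the pea under cup 2 | the dealer opened cup 1 and cup 3) = (1/15) / (1/6) = 2/5.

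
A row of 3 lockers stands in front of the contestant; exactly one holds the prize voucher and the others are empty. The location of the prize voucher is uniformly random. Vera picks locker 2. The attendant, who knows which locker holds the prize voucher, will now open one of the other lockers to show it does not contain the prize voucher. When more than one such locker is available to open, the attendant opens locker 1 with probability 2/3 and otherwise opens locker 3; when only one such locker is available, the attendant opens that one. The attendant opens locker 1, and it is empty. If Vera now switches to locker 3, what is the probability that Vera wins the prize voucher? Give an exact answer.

3/5

Condition on the true location of the prize voucher.
If it is in locker 1 (prior 1/3): the attendant opened locker 1, so this case is ruled out; weight (1/3)·0 = 0.
If it is in locker 2 (prior 1/3): locker 1 is available, opened with probability 2/3; weight (1/3)·(2/3) = 2/9.
If it is in locker 3 (prior 1/3): only locker 1 is available, probability 1; weight (1/3)·1 = 1/3.
The weights sum to 5/9.
So P(the prize voucher in locker 3 | the attendant opened locker 1) = (1/3) / (5/9) = 3/5.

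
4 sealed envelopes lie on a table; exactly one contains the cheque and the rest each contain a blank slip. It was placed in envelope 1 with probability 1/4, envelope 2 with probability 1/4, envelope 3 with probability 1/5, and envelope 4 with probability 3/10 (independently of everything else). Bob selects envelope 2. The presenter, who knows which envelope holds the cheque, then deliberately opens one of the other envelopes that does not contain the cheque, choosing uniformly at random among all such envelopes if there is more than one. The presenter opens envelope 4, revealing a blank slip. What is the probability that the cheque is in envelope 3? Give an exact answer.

Apply Bayes' rule, conditioning on where the cheque actually is.
If it is in envelope 1 (prior 1/4): the presenter has 2 equally likely choices, so probability 1/2; weight (1/4)·(1/2) = 1/8.
If it is in envelope 2 (prior 1/4): the presenter has 3 equally likely choices, so probability 1/3; weight (1/4)·(1/3) = 1/12.
If it is in envelope 3 (prior 1/5): the presenter has 2 equally likely choices, so probability 1/2; weight (1/5)·(1/2) = 1/10.
If it is in envelope 4 (prior 3/10): the presenter opened envelope 4, so this case is ruled out; weight (3/10)·0 = 0.
The weights sum to 37/120.
So P(the cheque in envelope 3 | the presenter opened envelope 4) = (1/10) / (37/120) = 12/37.

12/37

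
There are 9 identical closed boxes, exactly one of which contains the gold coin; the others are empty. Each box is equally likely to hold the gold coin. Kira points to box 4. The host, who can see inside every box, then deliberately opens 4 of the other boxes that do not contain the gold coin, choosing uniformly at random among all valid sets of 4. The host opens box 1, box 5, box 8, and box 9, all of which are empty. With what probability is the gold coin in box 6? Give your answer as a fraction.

2/9

Consider each possible location of the gold coin in turn.
If it is in any of boxes 1, 5, 8, and 9 (prior 1/9 each): that box was opened and seen not to hold the prize — ruled out; weight (1/9)·0 = 0 each.
If it is in any of boxes 2, 3, 6, and 7 (prior 1/9 each): the host has 35 equally likely choices, so probability 1/35; weight (1/9)·(1/35) = 1/315 each.
If it is in box 4 (prior 1/9): the host has 70 equally likely choices, so probability 1/70; weight (1/9)·(1/70) = 1/630.
The weights sum to 1/70.
So P(the gold coin in box 6 | the host opened box 1, box 5, box 8, and box 9) = (1/315) / (1/70) = 2/9.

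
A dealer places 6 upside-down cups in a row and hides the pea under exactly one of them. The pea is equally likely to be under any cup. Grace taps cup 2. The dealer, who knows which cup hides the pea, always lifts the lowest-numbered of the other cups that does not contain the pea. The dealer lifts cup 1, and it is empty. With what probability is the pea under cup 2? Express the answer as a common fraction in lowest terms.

1/5

Apply Bayes' rule, conditioning on where the pea actually is.
If it is under cup 1 (prior 1/6): the dealer opened cup 1, so this case is ruled out; weight (1/6)·0 = 0.
If it is under any of cups 2, 3, 4, 5, and 6 (prior 1/6 each): cup 1 is the lowest-numbered option available, probability 1; weight (1/6)·1 = 1/6 each.
The weights sum to 5/6.
So P(the pea under cup 2 | the dealer opened cup 1) = (1/6) / (5/6) = 1/5.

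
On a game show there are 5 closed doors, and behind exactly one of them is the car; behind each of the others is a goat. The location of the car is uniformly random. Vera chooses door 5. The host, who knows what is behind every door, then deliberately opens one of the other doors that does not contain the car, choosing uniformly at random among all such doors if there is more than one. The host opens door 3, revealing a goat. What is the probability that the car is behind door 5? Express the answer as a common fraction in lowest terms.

Apply Bayes' rule, conditioning on where the car actually is.
If it is behind any of doors 1, 2, and 4 (prior 1/5 each): the host has 3 equally likely choices, so probability 1/3; weight (1/5)·(1/3) = 1/15 each.
If it is behind door 3 (prior 1/5): the host opened door 3, so this case is ruled out; weight (1/5)·0 = 0.
If it is behind door 5 (prior 1/5): the host has 4 equally likely choices, so probability 1/4; weight (1/5)·(1/4) = 1/20.
The weights sum to 1/4.
So P(the car behind door 5 | the host opened door 3) = (1/20) / (1/4) = 1/5.

1/5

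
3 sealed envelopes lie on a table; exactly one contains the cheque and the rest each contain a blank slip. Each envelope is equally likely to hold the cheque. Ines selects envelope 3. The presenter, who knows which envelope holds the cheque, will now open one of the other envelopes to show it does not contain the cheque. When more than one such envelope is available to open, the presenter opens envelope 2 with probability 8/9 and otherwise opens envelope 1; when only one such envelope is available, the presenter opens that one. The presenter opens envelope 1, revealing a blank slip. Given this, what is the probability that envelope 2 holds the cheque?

9/10

Apply Bayes' rule, conditioning on where the cheque actually is.
If it is in envelope 1 (prior 1/3): the presenter opened envelope 1, so this case is ruled out; weight (1/3)·0 = 0.
If it is in envelope 2 (prior 1/3): only envelope 1 is available, probability 1; weight (1/3)·1 = 1/3.
If it is in envelope 3 (prior 1/3): envelope 2 is available but not opened, probability 1/9; weight (1/3)·(1/9) = 1/27.
The weights sum to 10/27.
So P(the cheque in envelope 2 | the presenter opened envelope 1) = (1/3) / (10/27) = 9/10.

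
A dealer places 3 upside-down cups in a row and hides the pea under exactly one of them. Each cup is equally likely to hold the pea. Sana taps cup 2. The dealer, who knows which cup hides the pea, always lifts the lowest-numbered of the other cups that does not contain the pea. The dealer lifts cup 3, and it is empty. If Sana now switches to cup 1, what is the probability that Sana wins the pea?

1

Condition on the true location of the pea.
If it is under cup 1 (prior 1/3): cup 3 is the lowest-numbered option available, probability 1; weight (1/3)·1 = 1/3.
If it is under cup 2 (prior 1/3): the dealer would have opened cup 1 instead, probability 0; weight (1/3)·0 = 0.
If it is under cup 3 (prior 1/3): the dealer opened cup 3, so this case is ruled out; weight (1/3)·0 = 0.
The weights sum to 1/3.
So P(the pea under cup 1 | the dealer opened cup 3) = (1/3) / (1/3) = 1.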